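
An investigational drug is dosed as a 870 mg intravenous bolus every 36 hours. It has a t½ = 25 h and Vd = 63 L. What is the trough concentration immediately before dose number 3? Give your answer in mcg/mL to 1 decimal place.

f = (1/2)^(τ/t½) = (1/2)^(36/25) ≈ 0.3686.
C₀ = D/Vd = 870/63 ≈ 13.810 mcg/mL.
Before the 3rd dose, 2 doses have been given. Superposition: Cmin = C₀·(f + f²).
≈ 13.810 × (0.3686 + 0.1359) ≈ 13.810 × 0.5045 ≈ 6.967 mcg/mL.

7.0 mcg/mL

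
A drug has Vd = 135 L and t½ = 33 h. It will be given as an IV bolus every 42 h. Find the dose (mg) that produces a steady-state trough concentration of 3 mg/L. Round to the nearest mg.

τ/t½ = 42/33 ≈ 1.2727, so f = (1/2)^(42/33) ≈ 0.413877.
Cmin,ss = (D/Vd)·f/(1−f), so D = Cmin,ss·Vd·(1−f)/f.
D = 3 × 135 × (1−f)/f ≈ 3 × 135 × 1.41618 ≈ 573.55 mg.

574 mg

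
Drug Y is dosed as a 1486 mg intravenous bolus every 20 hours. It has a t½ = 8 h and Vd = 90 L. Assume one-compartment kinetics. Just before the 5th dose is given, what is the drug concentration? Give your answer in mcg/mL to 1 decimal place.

3.5 mcg/mL

f = (1/2)^(τ/t½) = (1/2)^(20/8) ≈ 0.1768.
C₀ = D/Vd = 1486/90 ≈ 16.511 mcg/mL.
Before the 5th dose, 4 doses have been given. Superposition: Cmin = C₀·(f + f² + … + f^4).
≈ 16.511 × (0.1768 + 0.0313 + 0.0055 + 0.0010) ≈ 16.511 × 0.2146 ≈ 3.543 mcg/mL.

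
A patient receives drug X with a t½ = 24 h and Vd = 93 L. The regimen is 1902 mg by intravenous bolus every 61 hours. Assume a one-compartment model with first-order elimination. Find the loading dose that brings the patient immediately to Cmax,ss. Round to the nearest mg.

2296 mg

f = (1/2)^(61/24) ≈ 0.171744; accumulation ratio R = 1/(1−f) ≈ 1.20736.
Loading dose to hit Cmax,ss on first dose: D_load = D_maint·R ≈ 1902 × 1.20736 ≈ 2296.40 mg.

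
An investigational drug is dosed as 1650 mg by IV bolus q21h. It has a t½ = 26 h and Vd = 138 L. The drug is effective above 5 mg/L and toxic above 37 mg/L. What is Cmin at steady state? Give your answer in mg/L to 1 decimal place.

k = ln2/t½ = ln2/26 ≈ 0.026660 h⁻¹; fraction remaining f = e^(−kτ) = e^(−0.026660×21) ≈ 0.5713.
Single-dose peak C₀ = D/Vd = 1650/138 ≈ 11.957 mg/L.
Steady-state trough Cmin,ss = C₀·f/(1−f) ≈ 11.957 × 0.5713/0.4287 ≈ 15.934 mg/L.
Trough 15.9 mg/L vs MEC 5 mg/L: adequate.

15.9 mg/L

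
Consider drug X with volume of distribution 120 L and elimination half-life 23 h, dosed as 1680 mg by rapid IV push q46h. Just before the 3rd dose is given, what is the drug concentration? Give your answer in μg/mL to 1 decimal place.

4.4 μg/mL

f = (1/2)^(τ/t½) = (1/2)^(46/23) ≈ 0.2500.
C₀ = D/Vd = 1680/120 ≈ 14.000 μg/mL.
Before the 3rd dose, 2 doses have been given. Superposition: Cmin = C₀·(f + f²).
≈ 14.000 × (0.2500 + 0.0625) ≈ 14.000 × 0.3125 ≈ 4.375 μg/mL.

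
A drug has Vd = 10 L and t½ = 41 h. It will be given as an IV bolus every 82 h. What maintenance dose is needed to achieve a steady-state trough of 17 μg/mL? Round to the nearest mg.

510 mg

τ/t½ = 82/41 ≈ 2, so f = (1/2)^(82/41) ≈ 0.250000.
Cmin,ss = (D/Vd)·f/(1−f), so D = Cmin,ss·Vd·(1−f)/f.
D = 17 × 10 × (1−f)/f ≈ 17 × 10 × 3.00000 ≈ 510.00 mg.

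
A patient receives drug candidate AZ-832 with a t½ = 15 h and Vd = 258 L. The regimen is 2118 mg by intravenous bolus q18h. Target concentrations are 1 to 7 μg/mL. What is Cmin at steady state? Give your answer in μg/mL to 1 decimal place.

6.3 μg/mL

τ/t½ = 18/15 ≈ 1.2, so fraction remaining f = (1/2)^(18/15) ≈ 0.4353.
Single-dose peak C₀ = D/Vd = 2118/258 ≈ 8.209 μg/mL.
Steady-state trough Cmin,ss = C₀·f/(1−f) ≈ 8.209 × 0.4353/0.5647 ≈ 6.328 μg/mL.
Trough 6.3 μg/mL vs MEC 1 μg/mL: adequate.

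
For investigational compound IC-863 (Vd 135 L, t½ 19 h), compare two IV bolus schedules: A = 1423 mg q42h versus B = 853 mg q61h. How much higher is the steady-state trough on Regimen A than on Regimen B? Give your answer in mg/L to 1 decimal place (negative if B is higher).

Regimen A: f = (1/2)^(42/19) ≈ 0.2161; Cmin,ss = (1423/135)·f/(1−f) ≈ 2.906 mg/L.
Regimen B: f = (1/2)^(61/19) ≈ 0.1080; Cmin,ss = (853/135)·f/(1−f) ≈ 0.765 mg/L.
Difference ≈ 2.906 − 0.765 ≈ 2.141 mg/L.

2.1 mg/L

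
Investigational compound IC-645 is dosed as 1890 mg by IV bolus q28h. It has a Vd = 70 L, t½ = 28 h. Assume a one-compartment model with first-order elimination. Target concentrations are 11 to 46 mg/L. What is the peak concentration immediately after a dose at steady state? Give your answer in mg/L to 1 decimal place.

54.0 mg/L

The dosing interval is 1 half-life, so f = 2^(−1) = 0.5.
Accumulation ratio R = 1/(1 − f) = 1/0.5 = 2/1.
Single-dose peak C₀ = D/Vd = 1890/70 = 27 mg/L.
Steady-state peak Cmax,ss = C₀·R = 27 × 2/1 ≈ 54.000 mg/L.
Peak 54.0 mg/L vs MTC 46 mg/L: exceeds toxic threshold.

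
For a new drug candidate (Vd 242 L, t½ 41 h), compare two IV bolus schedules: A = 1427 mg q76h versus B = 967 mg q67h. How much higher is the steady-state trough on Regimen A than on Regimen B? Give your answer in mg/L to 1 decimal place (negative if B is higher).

0.4 mg/L

Regimen A: f = (1/2)^(76/41) ≈ 0.2767; Cmin,ss = (1427/242)·f/(1−f) ≈ 2.256 mg/L.
Regimen B: f = (1/2)^(67/41) ≈ 0.3222; Cmin,ss = (967/242)·f/(1−f) ≈ 1.899 mg/L.
Difference ≈ 2.256 − 1.899 ≈ 0.357 mg/L.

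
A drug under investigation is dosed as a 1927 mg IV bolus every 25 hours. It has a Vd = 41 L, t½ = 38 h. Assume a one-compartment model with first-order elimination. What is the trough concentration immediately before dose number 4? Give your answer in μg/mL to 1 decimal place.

60.6 μg/mL

f = (1/2)^(τ/t½) = (1/2)^(25/38) ≈ 0.6338.
C₀ = D/Vd = 1927/41 ≈ 47.000 μg/mL.
Before the 4th dose, 3 doses have been given. Superposition: Cmin = C₀·(f + f² + … + f^3).
≈ 47.000 × (0.6338 + 0.4017 + 0.2546) ≈ 47.000 × 1.2901 ≈ 60.635 μg/mL.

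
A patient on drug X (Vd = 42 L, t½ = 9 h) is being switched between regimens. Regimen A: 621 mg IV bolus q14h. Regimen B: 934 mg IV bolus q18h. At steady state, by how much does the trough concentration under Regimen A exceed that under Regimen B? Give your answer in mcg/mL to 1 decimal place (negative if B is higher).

Regimen A: f = (1/2)^(14/9) ≈ 0.3402; Cmin,ss = (621/42)·f/(1−f) ≈ 7.624 mcg/mL.
Regimen B: f = (1/2)^(18/9) ≈ 0.2500; Cmin,ss = (934/42)·f/(1−f) ≈ 7.413 mcg/mL.
Difference ≈ 7.624 − 7.413 ≈ 0.211 mcg/mL.

0.2 mcg/mL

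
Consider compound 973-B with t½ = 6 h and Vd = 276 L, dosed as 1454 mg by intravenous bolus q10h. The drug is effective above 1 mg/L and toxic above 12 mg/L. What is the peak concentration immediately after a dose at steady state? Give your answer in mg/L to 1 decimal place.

7.7 mg/L

Over one 10-h interval, 10/6 ≈ 1.6667 half-lives elapse, leaving f ≈ 0.3150 of each dose.
Accumulation ratio R = 1/(1 − f) ≈ 1/0.6850 ≈ 1.4599.
Single-dose peak C₀ = D/Vd = 1454/276 ≈ 5.268 mg/L.
Cmax,ss = C₀/(1 − f) ≈ 5.268/0.6850 ≈ 7.691 mg/L.
Peak 7.7 mg/L vs MTC 12 mg/L: below toxic threshold.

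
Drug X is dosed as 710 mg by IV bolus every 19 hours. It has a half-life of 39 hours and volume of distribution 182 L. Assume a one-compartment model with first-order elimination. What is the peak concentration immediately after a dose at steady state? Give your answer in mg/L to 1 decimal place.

τ/t½ = 19/39 ≈ 0.48718, so fraction remaining f = (1/2)^(19/39) ≈ 0.7134.
Accumulation ratio R = 1/(1 − f) ≈ 1/0.2866 ≈ 3.4892.
Each bolus raises the concentration by D/Vd = 710/182 ≈ 3.901 mg/L.
Cmax,ss = C₀/(1 − f) ≈ 3.901/0.2866 ≈ 13.611 mg/L.

13.6 mg/L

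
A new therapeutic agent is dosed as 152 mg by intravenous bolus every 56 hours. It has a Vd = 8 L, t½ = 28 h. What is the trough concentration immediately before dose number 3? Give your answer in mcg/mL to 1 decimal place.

5.9 mcg/mL

f = (1/2)^(τ/t½) = (1/2)^(56/28) ≈ 0.2500.
C₀ = D/Vd = 152/8 ≈ 19.000 mcg/mL.
Before the 3rd dose, 2 doses have been given. Superposition: Cmin = C₀·(f + f²).
≈ 19.000 × (0.2500 + 0.0625) ≈ 19.000 × 0.3125 ≈ 5.938 mcg/mL.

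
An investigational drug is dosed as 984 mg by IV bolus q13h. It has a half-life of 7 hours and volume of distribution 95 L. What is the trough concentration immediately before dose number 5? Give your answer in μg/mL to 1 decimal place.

f = (1/2)^(τ/t½) = (1/2)^(13/7) ≈ 0.2760.
C₀ = D/Vd = 984/95 ≈ 10.358 μg/mL.
Before the 5th dose, 4 doses have been given. Superposition: Cmin = C₀·(f + f² + … + f^4).
≈ 10.358 × (0.2760 + 0.0762 + 0.0210 + 0.0058) ≈ 10.358 × 0.3790 ≈ 3.926 μg/mL.

3.9 μg/mL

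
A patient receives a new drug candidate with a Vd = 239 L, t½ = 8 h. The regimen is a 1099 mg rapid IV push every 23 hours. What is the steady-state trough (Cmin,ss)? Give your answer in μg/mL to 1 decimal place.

Over one 23-h interval, 23/8 ≈ 2.875 half-lives elapse, leaving f ≈ 0.1363 of each dose.
At steady state, accumulation factor R = 1/(1 − e^(−kτ)) ≈ 1.1578.
Single-dose peak C₀ = D/Vd = 1099/239 ≈ 4.598 μg/mL.
Cmax,ss = C₀/(1 − f) ≈ 4.598/0.8637 ≈ 5.324 μg/mL.
One interval later, Cmin,ss = Cmax,ss·e^(−kτ) ≈ 5.324 × 0.1363 ≈ 0.726 μg/mL.

0.7 μg/mL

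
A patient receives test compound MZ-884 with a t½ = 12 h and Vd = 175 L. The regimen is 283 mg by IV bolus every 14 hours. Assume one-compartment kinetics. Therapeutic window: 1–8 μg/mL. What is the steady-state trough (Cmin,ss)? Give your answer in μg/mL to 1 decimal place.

Over one 14-h interval, 14/12 ≈ 1.1667 half-lives elapse, leaving f ≈ 0.4454 of each dose.
Accumulation ratio R = 1/(1 − f) ≈ 1/0.5546 ≈ 1.8031.
Each bolus raises the concentration by D/Vd = 283/175 ≈ 1.617 μg/mL.
Steady-state peak Cmax,ss = C₀·R ≈ 1.617 × 1.8031 ≈ 2.916 μg/mL.
One interval later, Cmin,ss = Cmax,ss·e^(−kτ) ≈ 2.916 × 0.4454 ≈ 1.299 μg/mL.
Trough 1.3 μg/mL vs MEC 1 μg/mL: adequate.

1.3 μg/mL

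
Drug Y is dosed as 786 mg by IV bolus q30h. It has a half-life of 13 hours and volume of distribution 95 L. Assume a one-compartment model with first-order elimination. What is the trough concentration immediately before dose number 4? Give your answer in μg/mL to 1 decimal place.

f = (1/2)^(τ/t½) = (1/2)^(30/13) ≈ 0.2020.
C₀ = D/Vd = 786/95 ≈ 8.274 μg/mL.
Before the 4th dose, 3 doses have been given. Superposition: Cmin = C₀·(f + f² + … + f^3).
≈ 8.274 × (0.2020 + 0.0408 + 0.0082) ≈ 8.274 × 0.2510 ≈ 2.077 μg/mL.

2.1 μg/mL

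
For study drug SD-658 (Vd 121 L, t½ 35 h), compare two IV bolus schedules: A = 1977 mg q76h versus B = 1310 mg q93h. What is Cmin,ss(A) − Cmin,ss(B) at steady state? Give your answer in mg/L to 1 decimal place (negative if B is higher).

Regimen A: f = (1/2)^(76/35) ≈ 0.2220; Cmin,ss = (1977/121)·f/(1−f) ≈ 4.662 mg/L.
Regimen B: f = (1/2)^(93/35) ≈ 0.1585; Cmin,ss = (1310/121)·f/(1−f) ≈ 2.039 mg/L.
Difference ≈ 4.662 − 2.039 ≈ 2.623 mg/L.

2.6 mg/L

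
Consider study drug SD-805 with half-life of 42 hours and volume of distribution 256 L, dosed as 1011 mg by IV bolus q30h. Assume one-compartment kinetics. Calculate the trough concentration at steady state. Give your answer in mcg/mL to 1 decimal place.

τ/t½ = 30/42 ≈ 0.71429, so fraction remaining f = (1/2)^(30/42) ≈ 0.6095.
Each bolus raises the concentration by D/Vd = 1011/256 ≈ 3.949 mcg/mL.
Steady-state trough Cmin,ss = C₀·f/(1−f) ≈ 3.949 × 0.6095/0.3905 ≈ 6.164 mcg/mL.

6.2 mcg/mL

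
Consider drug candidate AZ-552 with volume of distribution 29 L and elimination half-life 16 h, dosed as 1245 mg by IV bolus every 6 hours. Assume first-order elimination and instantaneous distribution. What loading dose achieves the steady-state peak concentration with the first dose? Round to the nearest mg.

5439 mg

f = (1/2)^(6/16) ≈ 0.771105; accumulation ratio R = 1/(1−f) ≈ 4.36882.
Loading dose to hit Cmax,ss on first dose: D_load = D_maint·R ≈ 1245 × 4.36882 ≈ 5439.18 mg.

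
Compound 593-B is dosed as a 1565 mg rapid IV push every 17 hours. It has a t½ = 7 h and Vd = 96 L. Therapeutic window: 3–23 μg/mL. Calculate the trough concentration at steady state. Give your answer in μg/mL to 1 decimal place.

3.7 μg/mL

Over one 17-h interval, 17/7 ≈ 2.4286 half-lives elapse, leaving f ≈ 0.1857 of each dose.
Single-dose peak C₀ = D/Vd = 1565/96 ≈ 16.302 μg/mL.
Steady-state trough Cmin,ss = C₀·f/(1−f) ≈ 16.302 × 0.1857/0.8143 ≈ 3.718 μg/mL.
Trough 3.7 μg/mL vs MEC 3 μg/mL: adequate.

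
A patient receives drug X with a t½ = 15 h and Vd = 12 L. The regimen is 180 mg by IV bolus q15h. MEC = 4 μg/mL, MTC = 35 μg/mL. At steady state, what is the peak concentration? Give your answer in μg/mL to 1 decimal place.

τ = 15 h = 1 half-life, so f = (1/2)^1 = 0.5.
Accumulation ratio R = 1/(1 − f) = 1/0.5 = 2/1.
Single-dose peak C₀ = D/Vd = 180/12 = 15 μg/mL.
Steady-state peak Cmax,ss = C₀·R = 15 × 2/1 ≈ 30.000 μg/mL.
Peak 30.0 μg/mL vs MTC 35 μg/mL: below toxic threshold.

30.0 μg/mL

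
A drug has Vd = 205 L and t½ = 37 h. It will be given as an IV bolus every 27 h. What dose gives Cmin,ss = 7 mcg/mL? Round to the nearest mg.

τ/t½ = 27/37 ≈ 0.72973, so f = (1/2)^(27/37) ≈ 0.603017.
Cmin,ss = (D/Vd)·f/(1−f), so D = Cmin,ss·Vd·(1−f)/f.
D = 7 × 205 × (1−f)/f ≈ 7 × 205 × 0.65833 ≈ 944.70 mg.

945 mg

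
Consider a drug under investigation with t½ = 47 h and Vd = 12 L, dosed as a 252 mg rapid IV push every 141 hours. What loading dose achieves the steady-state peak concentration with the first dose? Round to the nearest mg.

288 mg

f = (1/2)^(141/47) ≈ 0.125000; accumulation ratio R = 1/(1−f) ≈ 1.14286.
Loading dose to hit Cmax,ss on first dose: D_load = D_maint·R ≈ 252 × 1.14286 ≈ 288.00 mg.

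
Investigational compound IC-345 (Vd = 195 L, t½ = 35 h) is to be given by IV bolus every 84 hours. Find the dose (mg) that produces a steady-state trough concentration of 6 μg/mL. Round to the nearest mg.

5005 mg

τ/t½ = 84/35 ≈ 2.4, so f = (1/2)^(84/35) ≈ 0.189465.
Cmin,ss = (D/Vd)·f/(1−f), so D = Cmin,ss·Vd·(1−f)/f.
D = 6 × 195 × (1−f)/f ≈ 6 × 195 × 4.27802 ≈ 5005.28 mg.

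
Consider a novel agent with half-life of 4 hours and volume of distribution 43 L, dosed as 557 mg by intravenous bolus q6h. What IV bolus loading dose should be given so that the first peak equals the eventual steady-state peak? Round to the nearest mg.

f = (1/2)^(6/4) ≈ 0.353553; accumulation ratio R = 1/(1−f) ≈ 1.54692.
Loading dose to hit Cmax,ss on first dose: D_load = D_maint·R ≈ 557 × 1.54692 ≈ 861.63 mg.

862 mg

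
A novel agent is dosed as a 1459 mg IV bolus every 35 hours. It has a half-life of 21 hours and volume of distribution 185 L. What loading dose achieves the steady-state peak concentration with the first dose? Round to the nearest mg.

2130 mg

f = (1/2)^(35/21) ≈ 0.314980; accumulation ratio R = 1/(1−f) ≈ 1.45981.
Loading dose to hit Cmax,ss on first dose: D_load = D_maint·R ≈ 1459 × 1.45981 ≈ 2129.86 mg.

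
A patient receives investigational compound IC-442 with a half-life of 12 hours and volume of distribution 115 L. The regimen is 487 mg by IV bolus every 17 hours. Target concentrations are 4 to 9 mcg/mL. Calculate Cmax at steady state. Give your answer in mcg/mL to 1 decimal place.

6.8 mcg/mL

τ/t½ = 17/12 ≈ 1.4167, so fraction remaining f = (1/2)^(17/12) ≈ 0.3746.
At steady state, accumulation factor R = 1/(1 − e^(−kτ)) ≈ 1.5990.
Single-dose peak C₀ = D/Vd = 487/115 ≈ 4.235 mcg/mL.
Steady-state peak Cmax,ss = C₀·R ≈ 4.235 × 1.5990 ≈ 6.772 mcg/mL.
Peak 6.8 mcg/mL vs MTC 9 mcg/mL: below toxic threshold.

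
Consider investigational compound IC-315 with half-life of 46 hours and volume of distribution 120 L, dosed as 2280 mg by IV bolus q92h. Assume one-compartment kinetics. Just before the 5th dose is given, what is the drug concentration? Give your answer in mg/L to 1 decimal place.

6.3 mg/L

f = (1/2)^(τ/t½) = (1/2)^(92/46) ≈ 0.2500.
C₀ = D/Vd = 2280/120 ≈ 19.000 mg/L.
Before the 5th dose, 4 doses have been given. Superposition: Cmin = C₀·(f + f² + … + f^4).
≈ 19.000 × (0.2500 + 0.0625 + 0.0156 + 0.0039) ≈ 19.000 × 0.3320 ≈ 6.308 mg/L.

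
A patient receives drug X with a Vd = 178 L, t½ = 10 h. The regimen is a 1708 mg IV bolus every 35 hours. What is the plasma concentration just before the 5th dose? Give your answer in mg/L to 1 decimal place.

f = (1/2)^(τ/t½) = (1/2)^(35/10) ≈ 0.0884.
C₀ = D/Vd = 1708/178 ≈ 9.596 mg/L.
Before the 5th dose, 4 doses have been given. Superposition: Cmin = C₀·(f + f² + … + f^4).
≈ 9.596 × (0.0884 + 0.0078 + 0.0007 + 0.0001) ≈ 9.596 × 0.0970 ≈ 0.931 mg/L.

0.9 mg/L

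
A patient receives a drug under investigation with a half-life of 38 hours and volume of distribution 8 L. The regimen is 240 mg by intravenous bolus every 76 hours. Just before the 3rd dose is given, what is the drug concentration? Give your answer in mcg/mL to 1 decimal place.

9.4 mcg/mL

f = (1/2)^(τ/t½) = (1/2)^(76/38) ≈ 0.2500.
C₀ = D/Vd = 240/8 ≈ 30.000 mcg/mL.
Before the 3rd dose, 2 doses have been given. Superposition: Cmin = C₀·(f + f²).
≈ 30.000 × (0.2500 + 0.0625) ≈ 30.000 × 0.3125 ≈ 9.375 mcg/mL.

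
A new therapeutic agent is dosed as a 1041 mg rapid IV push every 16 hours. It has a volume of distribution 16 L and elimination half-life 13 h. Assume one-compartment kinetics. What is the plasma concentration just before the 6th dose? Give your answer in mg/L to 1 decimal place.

f = (1/2)^(τ/t½) = (1/2)^(16/13) ≈ 0.4261.
C₀ = D/Vd = 1041/16 ≈ 65.062 mg/L.
Before the 6th dose, 5 doses have been given. Superposition: Cmin = C₀·(f + f² + … + f^5).
≈ 65.062 × (0.4261 + 0.1816 + 0.0774 + 0.0330 + 0.0140) ≈ 65.062 × 0.7321 ≈ 47.632 mg/L.

47.6 mg/L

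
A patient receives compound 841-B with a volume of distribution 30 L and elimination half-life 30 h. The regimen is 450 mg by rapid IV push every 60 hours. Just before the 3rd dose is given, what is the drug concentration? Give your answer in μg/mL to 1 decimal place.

4.7 μg/mL

f = (1/2)^(τ/t½) = (1/2)^(60/30) ≈ 0.2500.
C₀ = D/Vd = 450/30 ≈ 15.000 μg/mL.
Before the 3rd dose, 2 doses have been given. Superposition: Cmin = C₀·(f + f²).
≈ 15.000 × (0.2500 + 0.0625) ≈ 15.000 × 0.3125 ≈ 4.688 μg/mL.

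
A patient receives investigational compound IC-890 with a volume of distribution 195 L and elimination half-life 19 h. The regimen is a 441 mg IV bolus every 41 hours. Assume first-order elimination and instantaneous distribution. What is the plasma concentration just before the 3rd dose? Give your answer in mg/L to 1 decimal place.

0.6 mg/L

f = (1/2)^(τ/t½) = (1/2)^(41/19) ≈ 0.2241.
C₀ = D/Vd = 441/195 ≈ 2.262 mg/L.
Before the 3rd dose, 2 doses have been given. Superposition: Cmin = C₀·(f + f²).
≈ 2.262 × (0.2241 + 0.0502) ≈ 2.262 × 0.2743 ≈ 0.620 mg/L.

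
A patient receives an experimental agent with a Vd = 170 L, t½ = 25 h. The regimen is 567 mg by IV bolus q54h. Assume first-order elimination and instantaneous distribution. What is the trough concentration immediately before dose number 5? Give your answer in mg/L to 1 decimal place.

1.0 mg/L

f = (1/2)^(τ/t½) = (1/2)^(54/25) ≈ 0.2238.
C₀ = D/Vd = 567/170 ≈ 3.335 mg/L.
Before the 5th dose, 4 doses have been given. Superposition: Cmin = C₀·(f + f² + … + f^4).
≈ 3.335 × (0.2238 + 0.0501 + 0.0112 + 0.0025) ≈ 3.335 × 0.2876 ≈ 0.959 mg/L.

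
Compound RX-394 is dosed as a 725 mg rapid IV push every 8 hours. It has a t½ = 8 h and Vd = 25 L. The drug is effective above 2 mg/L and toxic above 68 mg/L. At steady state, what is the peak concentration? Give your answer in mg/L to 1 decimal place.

τ = 8 h = 1 half-life, so f = (1/2)^1 = 0.5.
Accumulation ratio R = 1/(1 − f) = 1/0.5 = 2/1.
Single-dose peak C₀ = D/Vd = 725/25 = 29 mg/L.
Steady-state peak Cmax,ss = C₀·R = 29 × 2/1 ≈ 58.000 mg/L.
Peak 58.0 mg/L vs MTC 68 mg/L: below toxic threshold.

58.0 mg/L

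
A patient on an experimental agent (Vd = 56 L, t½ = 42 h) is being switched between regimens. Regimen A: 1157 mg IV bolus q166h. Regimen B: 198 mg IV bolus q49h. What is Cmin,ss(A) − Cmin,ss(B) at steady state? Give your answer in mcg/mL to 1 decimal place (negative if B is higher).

Regimen A: f = (1/2)^(166/42) ≈ 0.0646; Cmin,ss = (1157/56)·f/(1−f) ≈ 1.427 mcg/mL.
Regimen B: f = (1/2)^(49/42) ≈ 0.4454; Cmin,ss = (198/56)·f/(1−f) ≈ 2.840 mcg/mL.
Difference ≈ 1.427 − 2.840 ≈ -1.413 mcg/mL.

-1.4 mcg/mL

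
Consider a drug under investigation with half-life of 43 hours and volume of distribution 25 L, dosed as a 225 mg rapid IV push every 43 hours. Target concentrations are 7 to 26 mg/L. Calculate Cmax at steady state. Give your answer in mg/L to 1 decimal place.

18.0 mg/L

The dosing interval is 1 half-life, so f = 2^(−1) = 0.5.
At steady state, R = 1/(1 − 0.5) = 2/1.
Single-dose peak C₀ = D/Vd = 225/25 = 9 mg/L.
Steady-state peak Cmax,ss = C₀·R = 9 × 2/1 ≈ 18.000 mg/L.
Peak 18.0 mg/L vs MTC 26 mg/L: below toxic threshold.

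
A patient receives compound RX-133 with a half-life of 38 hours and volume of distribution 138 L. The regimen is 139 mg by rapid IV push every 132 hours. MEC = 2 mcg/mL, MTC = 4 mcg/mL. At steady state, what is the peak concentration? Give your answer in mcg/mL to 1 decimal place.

1.1 mcg/mL

Over one 132-h interval, 132/38 ≈ 3.4737 half-lives elapse, leaving f ≈ 0.0900 of each dose.
Accumulation ratio R = 1/(1 − f) ≈ 1/0.9100 ≈ 1.0989.
Single-dose peak C₀ = D/Vd = 139/138 ≈ 1.007 mcg/mL.
Cmax,ss = C₀/(1 − f) ≈ 1.007/0.9100 ≈ 1.107 mcg/mL.
Peak 1.1 mcg/mL vs MTC 4 mcg/mL: below toxic threshold.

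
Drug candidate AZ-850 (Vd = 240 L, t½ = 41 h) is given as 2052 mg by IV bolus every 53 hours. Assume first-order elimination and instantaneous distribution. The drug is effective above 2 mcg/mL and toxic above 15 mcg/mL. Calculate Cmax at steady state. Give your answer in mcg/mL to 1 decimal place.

14.4 mcg/mL

Over one 53-h interval, 53/41 ≈ 1.2927 half-lives elapse, leaving f ≈ 0.4082 of each dose.
Accumulation ratio R = 1/(1 − f) ≈ 1/0.5918 ≈ 1.6898.
Single-dose peak C₀ = D/Vd = 2052/240 ≈ 8.550 mcg/mL.
Cmax,ss = C₀/(1 − f) ≈ 8.550/0.5918 ≈ 14.447 mcg/mL.
Peak 14.4 mcg/mL vs MTC 15 mcg/mL: below toxic threshold.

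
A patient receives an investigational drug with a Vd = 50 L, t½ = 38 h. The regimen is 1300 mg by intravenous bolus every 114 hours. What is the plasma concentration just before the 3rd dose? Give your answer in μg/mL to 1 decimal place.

3.7 μg/mL

f = (1/2)^(τ/t½) = (1/2)^(114/38) ≈ 0.1250.
C₀ = D/Vd = 1300/50 ≈ 26.000 μg/mL.
Before the 3rd dose, 2 doses have been given. Superposition: Cmin = C₀·(f + f²).
≈ 26.000 × (0.1250 + 0.0156) ≈ 26.000 × 0.1406 ≈ 3.656 μg/mL.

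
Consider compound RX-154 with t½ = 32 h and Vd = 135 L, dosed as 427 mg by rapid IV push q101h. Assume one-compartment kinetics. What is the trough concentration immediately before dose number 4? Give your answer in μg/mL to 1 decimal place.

0.4 μg/mL

f = (1/2)^(τ/t½) = (1/2)^(101/32) ≈ 0.1122.
C₀ = D/Vd = 427/135 ≈ 3.163 μg/mL.
Before the 4th dose, 3 doses have been given. Superposition: Cmin = C₀·(f + f² + … + f^3).
≈ 3.163 × (0.1122 + 0.0126 + 0.0014) ≈ 3.163 × 0.1262 ≈ 0.399 μg/mL.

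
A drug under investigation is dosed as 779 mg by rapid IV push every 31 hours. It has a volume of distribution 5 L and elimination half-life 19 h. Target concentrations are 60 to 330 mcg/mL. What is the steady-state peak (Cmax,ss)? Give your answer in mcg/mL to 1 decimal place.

Over one 31-h interval, 31/19 ≈ 1.6316 half-lives elapse, leaving f ≈ 0.3227 of each dose.
Accumulation ratio R = 1/(1 − f) ≈ 1/0.6773 ≈ 1.4765.
Single-dose peak C₀ = D/Vd = 779/5 ≈ 155.800 mcg/mL.
Steady-state peak Cmax,ss = C₀·R ≈ 155.800 × 1.4765 ≈ 230.039 mcg/mL.
Peak 230.0 mcg/mL vs MTC 330 mcg/mL: below toxic threshold.

230.0 mcg/mL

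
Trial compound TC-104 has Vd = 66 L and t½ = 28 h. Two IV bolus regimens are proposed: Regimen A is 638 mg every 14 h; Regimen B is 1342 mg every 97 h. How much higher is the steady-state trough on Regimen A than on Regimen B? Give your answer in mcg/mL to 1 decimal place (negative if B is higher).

Regimen A: f = (1/2)^(14/28) ≈ 0.7071; Cmin,ss = (638/66)·f/(1−f) ≈ 23.337 mcg/mL.
Regimen B: f = (1/2)^(97/28) ≈ 0.0906; Cmin,ss = (1342/66)·f/(1−f) ≈ 2.026 mcg/mL.
Difference ≈ 23.337 − 2.026 ≈ 21.311 mcg/mL.

21.3 mcg/mL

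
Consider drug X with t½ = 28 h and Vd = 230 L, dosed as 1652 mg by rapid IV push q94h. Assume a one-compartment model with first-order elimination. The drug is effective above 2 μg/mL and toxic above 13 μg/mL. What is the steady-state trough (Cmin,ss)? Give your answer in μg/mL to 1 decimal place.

τ/t½ = 94/28 ≈ 3.3571, so fraction remaining f = (1/2)^(94/28) ≈ 0.0976.
Each bolus raises the concentration by D/Vd = 1652/230 ≈ 7.183 μg/mL.
Steady-state trough Cmin,ss = C₀·f/(1−f) ≈ 7.183 × 0.0976/0.9024 ≈ 0.777 μg/mL.
Trough 0.8 μg/mL vs MEC 2 μg/mL: subtherapeutic.

0.8 μg/mL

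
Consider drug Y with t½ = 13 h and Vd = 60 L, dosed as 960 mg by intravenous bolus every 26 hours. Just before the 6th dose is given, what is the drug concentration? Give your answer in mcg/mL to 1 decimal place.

f = (1/2)^(τ/t½) = (1/2)^(26/13) ≈ 0.2500.
C₀ = D/Vd = 960/60 ≈ 16.000 mcg/mL.
Before the 6th dose, 5 doses have been given. Superposition: Cmin = C₀·(f + f² + … + f^5).
≈ 16.000 × (0.2500 + 0.0625 + 0.0156 + 0.0039 + 0.0010) ≈ 16.000 × 0.3330 ≈ 5.328 mcg/mL.

5.3 mcg/mL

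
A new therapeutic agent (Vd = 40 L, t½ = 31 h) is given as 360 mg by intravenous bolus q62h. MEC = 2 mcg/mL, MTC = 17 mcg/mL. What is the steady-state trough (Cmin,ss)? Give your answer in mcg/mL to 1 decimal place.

τ = 62 h = 2 half-lives, so f = (1/2)^2 = 0.25.
At steady state, R = 1/(1 − 0.25) = 4/3.
Single-dose peak C₀ = D/Vd = 360/40 = 9 mcg/mL.
Steady-state peak Cmax,ss = C₀·R = 9 × 4/3 ≈ 12.000 mcg/mL.
Steady-state trough Cmin,ss = Cmax,ss·f ≈ 12.000 × 0.25 ≈ 3.000 mcg/mL.
Trough 3.0 mcg/mL vs MEC 2 mcg/mL: adequate.

3.0 mcg/mL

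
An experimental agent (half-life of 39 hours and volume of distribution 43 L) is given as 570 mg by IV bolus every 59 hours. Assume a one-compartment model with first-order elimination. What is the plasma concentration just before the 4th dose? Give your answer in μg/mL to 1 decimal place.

f = (1/2)^(τ/t½) = (1/2)^(59/39) ≈ 0.3504.
C₀ = D/Vd = 570/43 ≈ 13.256 μg/mL.
Before the 4th dose, 3 doses have been given. Superposition: Cmin = C₀·(f + f² + … + f^3).
≈ 13.256 × (0.3504 + 0.1228 + 0.0430) ≈ 13.256 × 0.5162 ≈ 6.843 μg/mL.

6.8 μg/mL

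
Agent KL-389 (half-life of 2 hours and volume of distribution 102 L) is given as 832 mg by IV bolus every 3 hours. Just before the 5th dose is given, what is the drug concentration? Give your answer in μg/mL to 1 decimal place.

4.4 μg/mL

f = (1/2)^(τ/t½) = (1/2)^(3/2) ≈ 0.3536.
C₀ = D/Vd = 832/102 ≈ 8.157 μg/mL.
Before the 5th dose, 4 doses have been given. Superposition: Cmin = C₀·(f + f² + … + f^4).
≈ 8.157 × (0.3536 + 0.1250 + 0.0442 + 0.0156) ≈ 8.157 × 0.5384 ≈ 4.392 μg/mL.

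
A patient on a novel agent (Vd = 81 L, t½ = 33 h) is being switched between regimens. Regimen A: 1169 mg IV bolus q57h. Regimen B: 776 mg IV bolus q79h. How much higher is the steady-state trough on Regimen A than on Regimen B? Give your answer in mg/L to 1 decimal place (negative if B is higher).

4.0 mg/L

Regimen A: f = (1/2)^(57/33) ≈ 0.3020; Cmin,ss = (1169/81)·f/(1−f) ≈ 6.244 mg/L.
Regimen B: f = (1/2)^(79/33) ≈ 0.1903; Cmin,ss = (776/81)·f/(1−f) ≈ 2.252 mg/L.
Difference ≈ 6.244 − 2.252 ≈ 3.992 mg/L.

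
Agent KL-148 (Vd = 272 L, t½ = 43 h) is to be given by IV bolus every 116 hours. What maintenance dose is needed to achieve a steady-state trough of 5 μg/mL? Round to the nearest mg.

τ/t½ = 116/43 ≈ 2.6977, so f = (1/2)^(116/43) ≈ 0.154141.
Cmin,ss = (D/Vd)·f/(1−f), so D = Cmin,ss·Vd·(1−f)/f.
D = 5 × 272 × (1−f)/f ≈ 5 × 272 × 5.48757 ≈ 7463.10 mg.

7463 mg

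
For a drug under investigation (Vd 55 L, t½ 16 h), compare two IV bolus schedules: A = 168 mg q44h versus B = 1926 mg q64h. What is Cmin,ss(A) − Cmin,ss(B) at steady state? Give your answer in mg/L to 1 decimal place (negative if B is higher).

Regimen A: f = (1/2)^(44/16) ≈ 0.1487; Cmin,ss = (168/55)·f/(1−f) ≈ 0.534 mg/L.
Regimen B: f = (1/2)^(64/16) ≈ 0.0625; Cmin,ss = (1926/55)·f/(1−f) ≈ 2.335 mg/L.
Difference ≈ 0.534 − 2.335 ≈ -1.801 mg/L.

-1.8 mg/L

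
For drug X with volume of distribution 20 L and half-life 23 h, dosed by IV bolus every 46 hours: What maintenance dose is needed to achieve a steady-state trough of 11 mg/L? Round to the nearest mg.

660 mg

τ/t½ = 46/23 ≈ 2, so f = (1/2)^(46/23) ≈ 0.250000.
Cmin,ss = (D/Vd)·f/(1−f), so D = Cmin,ss·Vd·(1−f)/f.
D = 11 × 20 × (1−f)/f ≈ 11 × 20 × 3.00000 ≈ 660.00 mg.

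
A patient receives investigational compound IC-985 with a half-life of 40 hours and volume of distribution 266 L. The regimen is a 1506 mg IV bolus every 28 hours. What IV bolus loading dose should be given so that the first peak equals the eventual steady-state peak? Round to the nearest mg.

3918 mg

f = (1/2)^(28/40) ≈ 0.615572; accumulation ratio R = 1/(1−f) ≈ 2.60127.
Loading dose to hit Cmax,ss on first dose: D_load = D_maint·R ≈ 1506 × 2.60127 ≈ 3917.51 mg.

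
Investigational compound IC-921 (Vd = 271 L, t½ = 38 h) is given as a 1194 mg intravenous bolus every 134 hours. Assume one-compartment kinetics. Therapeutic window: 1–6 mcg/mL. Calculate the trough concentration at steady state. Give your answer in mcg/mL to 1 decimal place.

0.4 mcg/mL

τ/t½ = 134/38 ≈ 3.5263, so fraction remaining f = (1/2)^(134/38) ≈ 0.0868.
Single-dose peak C₀ = D/Vd = 1194/271 ≈ 4.406 mcg/mL.
Steady-state trough Cmin,ss = C₀·f/(1−f) ≈ 4.406 × 0.0868/0.9132 ≈ 0.419 mcg/mL.
Trough 0.4 mcg/mL vs MEC 1 mcg/mL: subtherapeutic.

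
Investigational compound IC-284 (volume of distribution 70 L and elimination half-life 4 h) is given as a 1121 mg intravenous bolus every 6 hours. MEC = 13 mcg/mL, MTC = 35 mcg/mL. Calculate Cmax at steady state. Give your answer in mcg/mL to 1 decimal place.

24.8 mcg/mL

τ/t½ = 6/4 ≈ 1.5, so fraction remaining f = (1/2)^(6/4) ≈ 0.3536.
At steady state, accumulation factor R = 1/(1 − e^(−kτ)) ≈ 1.5470.
Single-dose peak C₀ = D/Vd = 1121/70 ≈ 16.014 mcg/mL.
Steady-state peak Cmax,ss = C₀·R ≈ 16.014 × 1.5470 ≈ 24.774 mcg/mL.
Peak 24.8 mcg/mL vs MTC 35 mcg/mL: below toxic threshold.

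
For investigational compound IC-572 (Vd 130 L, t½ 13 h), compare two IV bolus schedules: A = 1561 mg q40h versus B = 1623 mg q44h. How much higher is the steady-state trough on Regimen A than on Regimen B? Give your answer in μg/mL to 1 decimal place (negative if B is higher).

Regimen A: f = (1/2)^(40/13) ≈ 0.1185; Cmin,ss = (1561/130)·f/(1−f) ≈ 1.614 μg/mL.
Regimen B: f = (1/2)^(44/13) ≈ 0.0957; Cmin,ss = (1623/130)·f/(1−f) ≈ 1.321 μg/mL.
Difference ≈ 1.614 − 1.321 ≈ 0.293 μg/mL.

0.3 μg/mL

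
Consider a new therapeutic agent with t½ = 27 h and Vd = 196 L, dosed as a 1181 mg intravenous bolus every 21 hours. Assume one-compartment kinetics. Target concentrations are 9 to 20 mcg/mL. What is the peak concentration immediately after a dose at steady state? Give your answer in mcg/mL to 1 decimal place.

k = ln2/t½ = ln2/27 ≈ 0.025672 h⁻¹; fraction remaining f = e^(−kτ) = e^(−0.025672×21) ≈ 0.5833.
Accumulation ratio R = 1/(1 − f) ≈ 1/0.4167 ≈ 2.3998.
Each bolus raises the concentration by D/Vd = 1181/196 ≈ 6.026 mcg/mL.
Steady-state peak Cmax,ss = C₀·R ≈ 6.026 × 2.3998 ≈ 14.461 mcg/mL.
Peak 14.5 mcg/mL vs MTC 20 mcg/mL: below toxic threshold.

14.5 mcg/mL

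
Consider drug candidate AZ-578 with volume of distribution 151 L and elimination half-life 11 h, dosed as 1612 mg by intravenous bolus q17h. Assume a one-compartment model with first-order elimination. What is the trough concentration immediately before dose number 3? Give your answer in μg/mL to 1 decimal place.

4.9 μg/mL

f = (1/2)^(τ/t½) = (1/2)^(17/11) ≈ 0.3426.
C₀ = D/Vd = 1612/151 ≈ 10.675 μg/mL.
Before the 3rd dose, 2 doses have been given. Superposition: Cmin = C₀·(f + f²).
≈ 10.675 × (0.3426 + 0.1174) ≈ 10.675 × 0.4600 ≈ 4.911 μg/mL.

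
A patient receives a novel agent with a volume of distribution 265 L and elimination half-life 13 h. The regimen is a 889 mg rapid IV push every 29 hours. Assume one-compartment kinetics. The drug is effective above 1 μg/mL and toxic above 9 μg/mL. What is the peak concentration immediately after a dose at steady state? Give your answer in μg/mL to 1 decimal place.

4.3 μg/mL

τ/t½ = 29/13 ≈ 2.2308, so fraction remaining f = (1/2)^(29/13) ≈ 0.2130.
At steady state, accumulation factor R = 1/(1 − e^(−kτ)) ≈ 1.2706.
Each bolus raises the concentration by D/Vd = 889/265 ≈ 3.355 μg/mL.
Steady-state peak Cmax,ss = C₀·R ≈ 3.355 × 1.2706 ≈ 4.263 μg/mL.
Peak 4.3 μg/mL vs MTC 9 μg/mL: below toxic threshold.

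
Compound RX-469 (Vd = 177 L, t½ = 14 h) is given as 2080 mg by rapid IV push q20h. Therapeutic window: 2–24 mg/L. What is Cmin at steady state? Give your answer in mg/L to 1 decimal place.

6.9 mg/L

τ/t½ = 20/14 ≈ 1.4286, so fraction remaining f = (1/2)^(20/14) ≈ 0.3715.
Each bolus raises the concentration by D/Vd = 2080/177 ≈ 11.751 mg/L.
Steady-state trough Cmin,ss = C₀·f/(1−f) ≈ 11.751 × 0.3715/0.6285 ≈ 6.946 mg/L.
Trough 6.9 mg/L vs MEC 2 mg/L: adequate.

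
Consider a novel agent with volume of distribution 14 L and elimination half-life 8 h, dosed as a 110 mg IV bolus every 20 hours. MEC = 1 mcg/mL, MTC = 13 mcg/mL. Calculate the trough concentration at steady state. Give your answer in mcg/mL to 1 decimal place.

1.7 mcg/mL

τ/t½ = 20/8 ≈ 2.5, so fraction remaining f = (1/2)^(20/8) ≈ 0.1768.
At steady state, accumulation factor R = 1/(1 − e^(−kτ)) ≈ 1.2148.
Single-dose peak C₀ = D/Vd = 110/14 ≈ 7.857 mcg/mL.
Steady-state peak Cmax,ss = C₀·R ≈ 7.857 × 1.2148 ≈ 9.545 mcg/mL.
One interval later, Cmin,ss = Cmax,ss·e^(−kτ) ≈ 9.545 × 0.1768 ≈ 1.688 mcg/mL.
Trough 1.7 mcg/mL vs MEC 1 mcg/mL: adequate.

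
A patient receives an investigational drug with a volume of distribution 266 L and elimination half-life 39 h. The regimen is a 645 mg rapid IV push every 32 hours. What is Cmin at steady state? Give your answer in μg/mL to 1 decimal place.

3.2 μg/mL

k = ln2/t½ = ln2/39 ≈ 0.017773 h⁻¹; fraction remaining f = e^(−kτ) = e^(−0.017773×32) ≈ 0.5662.
At steady state, accumulation factor R = 1/(1 − e^(−kτ)) ≈ 2.3052.
Single-dose peak C₀ = D/Vd = 645/266 ≈ 2.425 μg/mL.
Cmax,ss = C₀/(1 − f) ≈ 2.425/0.4338 ≈ 5.590 μg/mL.
Steady-state trough Cmin,ss = Cmax,ss·f ≈ 5.590 × 0.5662 ≈ 3.165 μg/mL.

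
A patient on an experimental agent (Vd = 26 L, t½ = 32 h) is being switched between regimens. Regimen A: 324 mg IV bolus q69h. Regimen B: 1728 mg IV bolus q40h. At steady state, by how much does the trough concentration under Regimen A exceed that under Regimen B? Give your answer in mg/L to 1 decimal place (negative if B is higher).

Regimen A: f = (1/2)^(69/32) ≈ 0.2243; Cmin,ss = (324/26)·f/(1−f) ≈ 3.603 mg/L.
Regimen B: f = (1/2)^(40/32) ≈ 0.4204; Cmin,ss = (1728/26)·f/(1−f) ≈ 48.206 mg/L.
Difference ≈ 3.603 − 48.206 ≈ -44.603 mg/L.

-44.6 mg/L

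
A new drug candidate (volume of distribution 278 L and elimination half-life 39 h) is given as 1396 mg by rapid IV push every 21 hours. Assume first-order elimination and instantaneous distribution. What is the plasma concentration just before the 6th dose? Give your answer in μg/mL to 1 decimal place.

f = (1/2)^(τ/t½) = (1/2)^(21/39) ≈ 0.6885.
C₀ = D/Vd = 1396/278 ≈ 5.022 μg/mL.
Before the 6th dose, 5 doses have been given. Superposition: Cmin = C₀·(f + f² + … + f^5).
≈ 5.022 × (0.6885 + 0.4740 + 0.3264 + 0.2247 + 0.1547) ≈ 5.022 × 1.8683 ≈ 9.383 μg/mL.

9.4 μg/mL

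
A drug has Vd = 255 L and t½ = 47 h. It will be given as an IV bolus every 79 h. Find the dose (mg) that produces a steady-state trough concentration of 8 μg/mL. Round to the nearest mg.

4501 mg

τ/t½ = 79/47 ≈ 1.6809, so f = (1/2)^(79/47) ≈ 0.311899.
Cmin,ss = (D/Vd)·f/(1−f), so D = Cmin,ss·Vd·(1−f)/f.
D = 8 × 255 × (1−f)/f ≈ 8 × 255 × 2.20617 ≈ 4500.59 mg.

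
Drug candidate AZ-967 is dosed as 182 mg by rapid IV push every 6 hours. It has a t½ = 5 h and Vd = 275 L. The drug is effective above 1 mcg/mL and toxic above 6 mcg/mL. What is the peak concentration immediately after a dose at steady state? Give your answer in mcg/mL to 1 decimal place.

k = ln2/t½ = ln2/5 ≈ 0.138629 h⁻¹; fraction remaining f = e^(−kτ) = e^(−0.138629×6) ≈ 0.4353.
At steady state, accumulation factor R = 1/(1 − e^(−kτ)) ≈ 1.7709.
Each bolus raises the concentration by D/Vd = 182/275 ≈ 0.662 mcg/mL.
Steady-state peak Cmax,ss = C₀·R ≈ 0.662 × 1.7709 ≈ 1.172 mcg/mL.
Peak 1.2 mcg/mL vs MTC 6 mcg/mL: below toxic threshold.

1.2 mcg/mL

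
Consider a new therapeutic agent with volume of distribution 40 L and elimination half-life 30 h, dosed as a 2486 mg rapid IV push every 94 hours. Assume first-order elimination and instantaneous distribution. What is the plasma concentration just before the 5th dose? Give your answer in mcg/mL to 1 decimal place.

8.0 mcg/mL

f = (1/2)^(τ/t½) = (1/2)^(94/30) ≈ 0.1140.
C₀ = D/Vd = 2486/40 ≈ 62.150 mcg/mL.
Before the 5th dose, 4 doses have been given. Superposition: Cmin = C₀·(f + f² + … + f^4).
≈ 62.150 × (0.1140 + 0.0130 + 0.0015 + 0.0002) ≈ 62.150 × 0.1287 ≈ 7.999 mcg/mL.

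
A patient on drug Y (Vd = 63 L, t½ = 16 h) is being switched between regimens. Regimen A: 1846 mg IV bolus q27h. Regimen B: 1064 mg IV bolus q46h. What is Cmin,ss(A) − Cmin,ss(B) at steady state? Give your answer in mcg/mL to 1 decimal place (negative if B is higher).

10.5 mcg/mL

Regimen A: f = (1/2)^(27/16) ≈ 0.3105; Cmin,ss = (1846/63)·f/(1−f) ≈ 13.195 mcg/mL.
Regimen B: f = (1/2)^(46/16) ≈ 0.1363; Cmin,ss = (1064/63)·f/(1−f) ≈ 2.665 mcg/mL.
Difference ≈ 13.195 − 2.665 ≈ 10.530 mcg/mL.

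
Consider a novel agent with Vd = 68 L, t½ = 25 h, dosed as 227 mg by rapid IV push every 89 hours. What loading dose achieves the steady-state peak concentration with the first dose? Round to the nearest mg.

248 mg

f = (1/2)^(89/25) ≈ 0.084788; accumulation ratio R = 1/(1−f) ≈ 1.09264.
Loading dose to hit Cmax,ss on first dose: D_load = D_maint·R ≈ 227 × 1.09264 ≈ 248.03 mg.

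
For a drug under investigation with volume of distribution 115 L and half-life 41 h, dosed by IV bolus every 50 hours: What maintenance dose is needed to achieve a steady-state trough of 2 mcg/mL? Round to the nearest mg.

τ/t½ = 50/41 ≈ 1.2195, so f = (1/2)^(50/41) ≈ 0.429428.
Cmin,ss = (D/Vd)·f/(1−f), so D = Cmin,ss·Vd·(1−f)/f.
D = 2 × 115 × (1−f)/f ≈ 2 × 115 × 1.32868 ≈ 305.60 mg.

306 mg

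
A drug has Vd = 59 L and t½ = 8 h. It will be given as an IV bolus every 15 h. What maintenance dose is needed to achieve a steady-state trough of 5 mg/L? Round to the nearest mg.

787 mg

τ/t½ = 15/8 ≈ 1.875, so f = (1/2)^(15/8) ≈ 0.272627.
Cmin,ss = (D/Vd)·f/(1−f), so D = Cmin,ss·Vd·(1−f)/f.
D = 5 × 59 × (1−f)/f ≈ 5 × 59 × 2.66802 ≈ 787.07 mg.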